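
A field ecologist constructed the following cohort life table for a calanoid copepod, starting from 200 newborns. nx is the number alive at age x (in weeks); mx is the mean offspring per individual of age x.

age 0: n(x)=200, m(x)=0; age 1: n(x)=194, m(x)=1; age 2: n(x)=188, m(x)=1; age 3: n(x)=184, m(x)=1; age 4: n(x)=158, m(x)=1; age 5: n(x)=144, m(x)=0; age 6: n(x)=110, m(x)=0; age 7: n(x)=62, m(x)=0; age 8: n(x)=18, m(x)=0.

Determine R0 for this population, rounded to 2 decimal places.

lx = nx/n0 = nx/200: 1, 0.97, 0.94, 0.92, 0.79, 0.72, 0.55, 0.31, 0.09
lx·mx by age: 0, 0.97, 0.94, 0.92, 0.79, 0, 0, 0, 0
R0 = Σ lx·mx = 3.62 → 3.62

3.62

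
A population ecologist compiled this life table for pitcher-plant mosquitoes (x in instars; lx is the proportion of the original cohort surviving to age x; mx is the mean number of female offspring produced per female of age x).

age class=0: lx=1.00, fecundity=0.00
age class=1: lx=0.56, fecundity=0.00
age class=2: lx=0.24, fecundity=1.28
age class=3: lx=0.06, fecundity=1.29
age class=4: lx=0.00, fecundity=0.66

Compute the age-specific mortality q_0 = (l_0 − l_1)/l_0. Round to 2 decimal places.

0.44

q_0 = (l_0 − l_1) / l_0 = (1 − 0.56) / 1
     = 0.44 / 1 = 0.44 → 0.44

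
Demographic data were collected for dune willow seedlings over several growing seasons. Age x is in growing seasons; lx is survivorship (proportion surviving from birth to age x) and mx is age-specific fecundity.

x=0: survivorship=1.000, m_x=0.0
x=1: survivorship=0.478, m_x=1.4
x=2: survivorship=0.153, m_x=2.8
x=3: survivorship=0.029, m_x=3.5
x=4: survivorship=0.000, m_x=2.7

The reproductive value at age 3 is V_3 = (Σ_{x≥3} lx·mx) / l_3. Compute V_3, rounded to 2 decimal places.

lx·mx for x ≥ 3: 0.1015, 0 → sum = 0.1015
V_3 = 0.1015 / l_3 = 0.1015 / 0.029 = 3.5 → 3.50

3.50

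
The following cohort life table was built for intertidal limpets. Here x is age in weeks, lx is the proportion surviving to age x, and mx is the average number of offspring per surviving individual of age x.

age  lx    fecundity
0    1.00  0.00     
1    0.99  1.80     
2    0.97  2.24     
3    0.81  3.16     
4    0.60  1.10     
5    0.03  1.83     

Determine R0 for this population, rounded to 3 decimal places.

lx·mx by age: 0, 1.782, 2.1728, 2.5596, 0.66, 0.0549
R0 = Σ lx·mx = 7.2293 → 7.229

7.229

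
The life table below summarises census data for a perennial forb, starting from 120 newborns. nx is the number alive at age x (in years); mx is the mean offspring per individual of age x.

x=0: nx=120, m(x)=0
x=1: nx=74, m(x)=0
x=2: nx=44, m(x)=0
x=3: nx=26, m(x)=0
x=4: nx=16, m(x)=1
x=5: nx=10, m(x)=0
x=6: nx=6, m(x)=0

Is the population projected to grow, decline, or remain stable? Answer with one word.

lx = nx/n0 = nx/120: 1, 0.61667…, 0.36667…, 0.21667…, 0.13333…, 0.08333…, 0.05
R0 = Σ lx·mx = 0 + 0 + 0 + 0 + 0.133333… + 0 + 0 = 0.133333…
R0 < 1, so the population is declining.

declining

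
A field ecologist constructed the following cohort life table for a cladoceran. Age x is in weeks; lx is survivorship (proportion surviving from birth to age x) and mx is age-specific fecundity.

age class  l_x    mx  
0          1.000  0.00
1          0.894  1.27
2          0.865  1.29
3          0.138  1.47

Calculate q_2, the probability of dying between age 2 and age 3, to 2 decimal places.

0.84

q_2 = (l_2 − l_3) / l_2 = (0.865 − 0.138) / 0.865
     = 0.727 / 0.865 = 0.840462… → 0.84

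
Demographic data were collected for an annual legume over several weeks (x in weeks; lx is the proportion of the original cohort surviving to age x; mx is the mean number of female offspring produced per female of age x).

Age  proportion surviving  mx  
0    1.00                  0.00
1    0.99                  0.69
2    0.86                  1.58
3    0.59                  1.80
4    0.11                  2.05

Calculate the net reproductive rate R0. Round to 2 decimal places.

lx·mx by age: 0, 0.6831, 1.3588, 1.062, 0.2255
R0 = Σ lx·mx = 3.3294 → 3.33

3.33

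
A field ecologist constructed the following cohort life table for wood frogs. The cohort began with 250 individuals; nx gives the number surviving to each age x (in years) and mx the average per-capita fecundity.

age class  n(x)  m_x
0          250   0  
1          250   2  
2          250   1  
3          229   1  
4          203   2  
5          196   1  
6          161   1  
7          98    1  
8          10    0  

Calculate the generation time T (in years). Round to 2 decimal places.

lx = nx/n0 = nx/250: 1, 1, 1, 0.916, 0.812, 0.784, 0.644, 0.392, 0.04
lx·mx: 0, 2, 1, 0.916, 1.624, 0.784, 0.644, 0.392, 0 → R0 = 7.36
x·lx·mx: 0, 2, 2, 2.748, 6.496, 3.92, 3.864, 2.744, 0 → Σ = 23.772
T = 23.772 / 7.36 = 3.229891… → 3.23

3.23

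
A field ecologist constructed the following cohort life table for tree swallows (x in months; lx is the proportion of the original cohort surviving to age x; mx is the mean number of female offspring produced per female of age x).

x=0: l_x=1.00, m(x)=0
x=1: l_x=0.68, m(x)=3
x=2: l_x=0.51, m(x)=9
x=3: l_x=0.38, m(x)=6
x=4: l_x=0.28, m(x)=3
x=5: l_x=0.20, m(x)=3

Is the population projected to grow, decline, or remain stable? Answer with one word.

growing

R0 = Σ lx·mx = 0 + 2.04 + 4.59 + 2.28 + 0.84 + 0.6 = 10.35
R0 > 1, so the population is growing.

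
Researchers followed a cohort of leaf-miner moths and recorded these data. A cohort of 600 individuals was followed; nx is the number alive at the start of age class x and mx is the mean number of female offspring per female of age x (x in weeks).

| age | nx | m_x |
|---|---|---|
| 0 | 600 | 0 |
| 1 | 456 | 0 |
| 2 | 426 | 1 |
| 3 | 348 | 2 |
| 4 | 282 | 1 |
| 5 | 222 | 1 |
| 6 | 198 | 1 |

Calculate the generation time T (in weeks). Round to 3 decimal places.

lx = nx/n0 = nx/600: 1, 0.76, 0.71, 0.58, 0.47, 0.37, 0.33
lx·mx: 0, 0, 0.71, 1.16, 0.47, 0.37, 0.33 → R0 = 3.04
x·lx·mx: 0, 0, 1.42, 3.48, 1.88, 1.85, 1.98 → Σ = 10.61
T = 10.61 / 3.04 = 3.490132… → 3.490

3.490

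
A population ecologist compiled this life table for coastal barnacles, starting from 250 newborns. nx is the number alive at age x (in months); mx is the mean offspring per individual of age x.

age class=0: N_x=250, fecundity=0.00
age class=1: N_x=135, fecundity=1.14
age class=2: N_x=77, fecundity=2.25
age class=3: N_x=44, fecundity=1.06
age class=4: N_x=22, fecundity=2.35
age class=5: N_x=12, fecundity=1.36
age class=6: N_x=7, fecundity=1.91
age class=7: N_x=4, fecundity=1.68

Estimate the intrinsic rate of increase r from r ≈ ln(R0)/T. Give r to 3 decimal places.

0.269

lx = nx/n0 = nx/250: 1, 0.54, 0.308, 0.176, 0.088, 0.048, 0.028, 0.016
R0 = Σ lx·mx = 0 + 0.6156 + 0.693 + 0.18656 + 0.2068 + 0.06528 + 0.05348 + 0.02688 = 1.8476
Σ x·lx·mx = 4.22392; T = 4.22392/1.8476 = 2.28617…
r ≈ ln(R0)/T = ln(1.8476)/2.28617… = 0.26852… → 0.269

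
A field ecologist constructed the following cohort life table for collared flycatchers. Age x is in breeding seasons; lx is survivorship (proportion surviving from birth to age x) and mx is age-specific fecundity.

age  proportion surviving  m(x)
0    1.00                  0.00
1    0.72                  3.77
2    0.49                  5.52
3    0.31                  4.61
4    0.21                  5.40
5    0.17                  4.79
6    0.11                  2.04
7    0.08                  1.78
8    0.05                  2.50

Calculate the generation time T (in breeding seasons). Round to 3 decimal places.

lx·mx: 0, 2.7144, 2.7048, 1.4291, 1.134, 0.8143, 0.2244, 0.1424, 0.125 → R0 = 9.2884
x·lx·mx: 0, 2.7144, 5.4096, 4.2873, 4.536, 4.0715, 1.3464, 0.9968, 1 → Σ = 24.362
T = 24.362 / 9.2884 = 2.622841… → 2.623

2.623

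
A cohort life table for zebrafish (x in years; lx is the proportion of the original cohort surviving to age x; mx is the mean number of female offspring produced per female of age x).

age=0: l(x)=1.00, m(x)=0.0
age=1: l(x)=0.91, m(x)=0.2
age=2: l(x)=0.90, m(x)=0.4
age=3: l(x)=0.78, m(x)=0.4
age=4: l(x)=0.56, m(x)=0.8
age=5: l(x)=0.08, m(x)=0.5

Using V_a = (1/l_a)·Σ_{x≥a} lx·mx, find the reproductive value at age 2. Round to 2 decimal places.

lx·mx for x ≥ 2: 0.36, 0.312, 0.448, 0.04 → sum = 1.16
V_2 = 1.16 / l_2 = 1.16 / 0.9 = 1.288889… → 1.29

1.29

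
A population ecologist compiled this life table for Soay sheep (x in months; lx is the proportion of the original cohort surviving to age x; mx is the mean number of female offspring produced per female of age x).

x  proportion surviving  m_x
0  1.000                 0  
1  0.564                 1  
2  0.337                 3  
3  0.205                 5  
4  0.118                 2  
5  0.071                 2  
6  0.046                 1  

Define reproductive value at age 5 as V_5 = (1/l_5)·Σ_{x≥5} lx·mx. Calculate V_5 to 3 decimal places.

lx·mx for x ≥ 5: 0.142, 0.046 → sum = 0.188
V_5 = 0.188 / l_5 = 0.188 / 0.071 = 2.647887… → 2.648

2.648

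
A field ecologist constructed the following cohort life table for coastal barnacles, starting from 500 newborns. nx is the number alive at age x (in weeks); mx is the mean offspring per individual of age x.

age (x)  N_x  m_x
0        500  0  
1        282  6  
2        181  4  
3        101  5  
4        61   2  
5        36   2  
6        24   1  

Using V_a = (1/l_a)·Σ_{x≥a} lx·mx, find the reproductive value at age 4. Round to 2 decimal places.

lx = nx/n0 = nx/500: 1, 0.564, 0.362, 0.202, 0.122, 0.072, 0.048
lx·mx for x ≥ 4: 0.244, 0.144, 0.048 → sum = 0.436
V_4 = 0.436 / l_4 = 0.436 / 0.122 = 3.57377… → 3.57

3.57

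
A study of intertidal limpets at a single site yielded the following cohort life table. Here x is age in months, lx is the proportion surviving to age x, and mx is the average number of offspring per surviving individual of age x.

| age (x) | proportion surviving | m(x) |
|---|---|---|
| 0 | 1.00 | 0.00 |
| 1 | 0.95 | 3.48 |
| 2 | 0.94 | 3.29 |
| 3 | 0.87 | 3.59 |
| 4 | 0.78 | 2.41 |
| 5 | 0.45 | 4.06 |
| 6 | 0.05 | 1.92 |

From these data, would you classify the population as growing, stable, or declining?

growing

R0 = Σ lx·mx = 0 + 3.306 + 3.0926 + 3.1233 + 1.8798 + 1.827 + 0.096 = 13.3247
R0 > 1, so the population is growing.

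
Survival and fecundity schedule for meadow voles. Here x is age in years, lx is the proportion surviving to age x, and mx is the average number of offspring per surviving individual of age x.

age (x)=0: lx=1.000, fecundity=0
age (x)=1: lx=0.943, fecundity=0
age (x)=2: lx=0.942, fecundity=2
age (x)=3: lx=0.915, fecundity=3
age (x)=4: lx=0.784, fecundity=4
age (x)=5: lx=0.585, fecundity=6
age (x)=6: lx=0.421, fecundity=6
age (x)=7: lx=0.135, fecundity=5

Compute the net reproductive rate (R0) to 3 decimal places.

14.476

lx·mx by age: 0, 0, 1.884, 2.745, 3.136, 3.51, 2.526, 0.675
R0 = Σ lx·mx = 14.476 → 14.476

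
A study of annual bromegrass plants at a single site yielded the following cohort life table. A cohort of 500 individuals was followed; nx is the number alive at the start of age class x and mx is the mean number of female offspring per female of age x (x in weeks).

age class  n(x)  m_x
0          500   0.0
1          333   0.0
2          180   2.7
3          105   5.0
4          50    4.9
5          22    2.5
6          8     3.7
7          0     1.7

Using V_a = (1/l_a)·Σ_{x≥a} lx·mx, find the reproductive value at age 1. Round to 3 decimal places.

lx = nx/n0 = nx/500: 1, 0.666, 0.36, 0.21, 0.1, 0.044, 0.016, 0
lx·mx for x ≥ 1: 0, 0.972, 1.05, 0.49, 0.11, 0.0592, 0 → sum = 2.6812
V_1 = 2.6812 / l_1 = 2.6812 / 0.666 = 4.025826… → 4.026

4.026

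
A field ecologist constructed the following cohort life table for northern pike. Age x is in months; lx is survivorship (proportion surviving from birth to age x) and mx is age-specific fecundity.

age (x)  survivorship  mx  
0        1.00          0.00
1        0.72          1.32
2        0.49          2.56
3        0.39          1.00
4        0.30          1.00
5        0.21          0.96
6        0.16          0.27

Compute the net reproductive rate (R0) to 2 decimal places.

3.14

lx·mx by age: 0, 0.9504, 1.2544, 0.39, 0.3, 0.2016, 0.0432
R0 = Σ lx·mx = 3.1396 → 3.14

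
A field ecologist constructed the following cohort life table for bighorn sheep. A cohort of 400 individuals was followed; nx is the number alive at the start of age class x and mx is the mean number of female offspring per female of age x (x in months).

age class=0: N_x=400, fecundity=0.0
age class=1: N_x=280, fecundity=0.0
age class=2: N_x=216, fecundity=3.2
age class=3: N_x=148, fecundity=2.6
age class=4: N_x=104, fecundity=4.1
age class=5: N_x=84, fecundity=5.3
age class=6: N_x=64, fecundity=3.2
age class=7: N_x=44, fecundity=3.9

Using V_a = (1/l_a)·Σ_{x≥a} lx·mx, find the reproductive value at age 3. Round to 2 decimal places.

11.03

lx = nx/n0 = nx/400: 1, 0.7, 0.54, 0.37, 0.26, 0.21, 0.16, 0.11
lx·mx for x ≥ 3: 0.962, 1.066, 1.113, 0.512, 0.429 → sum = 4.082
V_3 = 4.082 / l_3 = 4.082 / 0.37 = 11.032432… → 11.03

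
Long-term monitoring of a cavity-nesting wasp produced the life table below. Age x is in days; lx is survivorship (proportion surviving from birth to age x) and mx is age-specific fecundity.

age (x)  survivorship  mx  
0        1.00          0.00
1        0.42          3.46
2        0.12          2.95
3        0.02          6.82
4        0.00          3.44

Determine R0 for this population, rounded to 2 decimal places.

1.94

lx·mx by age: 0, 1.4532, 0.354, 0.1364, 0
R0 = Σ lx·mx = 1.9436 → 1.94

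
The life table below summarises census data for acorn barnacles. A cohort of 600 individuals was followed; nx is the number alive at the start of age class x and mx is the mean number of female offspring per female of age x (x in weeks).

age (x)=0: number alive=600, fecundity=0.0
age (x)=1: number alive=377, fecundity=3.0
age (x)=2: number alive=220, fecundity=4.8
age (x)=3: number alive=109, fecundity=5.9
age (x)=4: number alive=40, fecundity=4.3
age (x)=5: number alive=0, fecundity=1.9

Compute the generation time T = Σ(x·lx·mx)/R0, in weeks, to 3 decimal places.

1.952

lx = nx/n0 = nx/600: 1, 0.62833…, 0.36667…, 0.18167…, 0.06667…, 0
lx·mx: 0, 1.885…, 1.76…, 1.071833…, 0.286667…, 0 → R0 = 5.0035…
x·lx·mx: 0, 1.885…, 3.52…, 3.2155…, 1.146667…, 0 → Σ = 9.767167…
T = 9.767167… / 5.0035… = 1.952067… → 1.952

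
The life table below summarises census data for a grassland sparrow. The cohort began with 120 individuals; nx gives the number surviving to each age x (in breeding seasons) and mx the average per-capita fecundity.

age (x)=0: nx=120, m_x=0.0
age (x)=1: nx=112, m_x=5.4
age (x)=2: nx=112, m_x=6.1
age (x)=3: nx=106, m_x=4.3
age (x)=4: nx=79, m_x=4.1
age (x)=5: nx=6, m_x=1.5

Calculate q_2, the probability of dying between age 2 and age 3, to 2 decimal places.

0.05

lx = nx/n0 = nx/120: 1, 0.93333…, 0.93333…, 0.88333…, 0.65833…, 0.05
q_2 = (l_2 − l_3) / l_2 = (0.933333… − 0.883333…) / 0.933333…
     = 0.05… / 0.933333… = 0.053571… → 0.05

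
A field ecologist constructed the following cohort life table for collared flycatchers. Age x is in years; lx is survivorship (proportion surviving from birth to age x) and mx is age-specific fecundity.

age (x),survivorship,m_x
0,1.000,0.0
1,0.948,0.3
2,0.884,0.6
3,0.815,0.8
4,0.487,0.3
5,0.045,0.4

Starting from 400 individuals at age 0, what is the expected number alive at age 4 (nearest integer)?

195

Expected survivors = N0 · l_4 = 400 × 0.487 = 194.8 → 195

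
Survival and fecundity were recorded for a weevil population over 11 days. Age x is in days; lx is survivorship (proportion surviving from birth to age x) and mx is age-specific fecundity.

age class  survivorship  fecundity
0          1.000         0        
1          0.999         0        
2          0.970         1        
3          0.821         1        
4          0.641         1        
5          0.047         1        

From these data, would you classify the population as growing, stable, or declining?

growing

R0 = Σ lx·mx = 0 + 0 + 0.97 + 0.821 + 0.641 + 0.047 = 2.479
R0 > 1, so the population is growing.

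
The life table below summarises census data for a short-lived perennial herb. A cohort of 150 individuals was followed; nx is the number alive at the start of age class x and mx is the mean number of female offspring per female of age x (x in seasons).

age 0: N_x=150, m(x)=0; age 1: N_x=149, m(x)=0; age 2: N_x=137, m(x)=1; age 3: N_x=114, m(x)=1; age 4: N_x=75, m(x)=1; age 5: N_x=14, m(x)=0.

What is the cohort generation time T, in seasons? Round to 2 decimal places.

lx = nx/n0 = nx/150: 1, 0.99333…, 0.91333…, 0.76, 0.5, 0.09333…
lx·mx: 0, 0, 0.913333…, 0.76, 0.5, 0 → R0 = 2.173333…
x·lx·mx: 0, 0, 1.826667…, 2.28, 2, 0 → Σ = 6.106667…
T = 6.106667… / 2.173333… = 2.809816… → 2.81

2.81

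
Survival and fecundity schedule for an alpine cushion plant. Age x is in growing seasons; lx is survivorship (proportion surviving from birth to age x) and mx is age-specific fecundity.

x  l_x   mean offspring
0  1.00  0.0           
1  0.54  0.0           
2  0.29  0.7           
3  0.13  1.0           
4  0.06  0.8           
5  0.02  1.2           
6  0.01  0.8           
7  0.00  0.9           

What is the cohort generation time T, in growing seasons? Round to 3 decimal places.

2.799

lx·mx: 0, 0, 0.203, 0.13, 0.048, 0.024, 0.008, 0 → R0 = 0.413
x·lx·mx: 0, 0, 0.406, 0.39, 0.192, 0.12, 0.048, 0 → Σ = 1.156
T = 1.156 / 0.413 = 2.799031… → 2.799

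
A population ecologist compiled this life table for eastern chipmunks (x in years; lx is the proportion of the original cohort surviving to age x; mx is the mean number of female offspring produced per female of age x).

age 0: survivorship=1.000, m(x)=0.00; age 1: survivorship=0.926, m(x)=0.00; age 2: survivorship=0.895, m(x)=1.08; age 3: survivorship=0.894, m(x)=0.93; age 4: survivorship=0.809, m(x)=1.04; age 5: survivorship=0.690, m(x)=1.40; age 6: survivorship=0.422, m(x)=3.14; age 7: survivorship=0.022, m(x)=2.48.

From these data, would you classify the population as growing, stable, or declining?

growing

R0 = Σ lx·mx = 0 + 0 + 0.9666 + 0.83142 + 0.84136 + 0.966 + 1.32508 + 0.05456 = 4.98502
R0 > 1, so the population is growing.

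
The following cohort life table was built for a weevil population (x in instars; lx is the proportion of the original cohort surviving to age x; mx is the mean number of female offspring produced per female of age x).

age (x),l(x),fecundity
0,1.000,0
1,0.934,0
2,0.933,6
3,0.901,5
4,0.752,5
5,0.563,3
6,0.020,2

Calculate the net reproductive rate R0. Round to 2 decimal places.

15.59

lx·mx by age: 0, 0, 5.598, 4.505, 3.76, 1.689, 0.04
R0 = Σ lx·mx = 15.592 → 15.59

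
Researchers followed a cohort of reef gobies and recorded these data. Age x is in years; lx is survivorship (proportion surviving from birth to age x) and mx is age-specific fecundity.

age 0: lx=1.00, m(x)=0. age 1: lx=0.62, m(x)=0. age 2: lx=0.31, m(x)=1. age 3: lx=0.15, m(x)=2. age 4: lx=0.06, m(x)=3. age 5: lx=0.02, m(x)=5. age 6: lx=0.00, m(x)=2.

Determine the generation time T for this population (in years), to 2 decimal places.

lx·mx: 0, 0, 0.31, 0.3, 0.18, 0.1, 0 → R0 = 0.89
x·lx·mx: 0, 0, 0.62, 0.9, 0.72, 0.5, 0 → Σ = 2.74
T = 2.74 / 0.89 = 3.078652… → 3.08

3.08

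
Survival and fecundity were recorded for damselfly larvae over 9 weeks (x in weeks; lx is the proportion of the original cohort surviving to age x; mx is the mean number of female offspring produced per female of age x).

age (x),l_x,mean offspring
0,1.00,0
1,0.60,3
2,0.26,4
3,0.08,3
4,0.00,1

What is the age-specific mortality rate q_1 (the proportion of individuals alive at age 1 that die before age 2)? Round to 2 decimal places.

0.57

q_1 = (l_1 − l_2) / l_1 = (0.6 − 0.26) / 0.6
     = 0.34 / 0.6 = 0.566667… → 0.57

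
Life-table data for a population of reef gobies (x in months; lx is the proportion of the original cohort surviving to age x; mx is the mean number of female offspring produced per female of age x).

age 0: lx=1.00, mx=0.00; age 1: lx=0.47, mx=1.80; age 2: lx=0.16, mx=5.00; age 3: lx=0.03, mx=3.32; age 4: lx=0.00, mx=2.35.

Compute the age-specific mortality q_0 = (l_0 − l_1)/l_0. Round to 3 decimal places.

q_0 = (l_0 − l_1) / l_0 = (1 − 0.47) / 1
     = 0.53 / 1 = 0.53 → 0.530

0.530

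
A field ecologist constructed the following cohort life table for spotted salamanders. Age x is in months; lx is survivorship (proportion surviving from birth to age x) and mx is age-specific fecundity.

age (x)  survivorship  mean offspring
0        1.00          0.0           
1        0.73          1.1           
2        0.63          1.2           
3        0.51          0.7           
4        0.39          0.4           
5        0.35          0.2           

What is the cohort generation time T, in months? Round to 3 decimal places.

2.035

lx·mx: 0, 0.803, 0.756, 0.357, 0.156, 0.07 → R0 = 2.142
x·lx·mx: 0, 0.803, 1.512, 1.071, 0.624, 0.35 → Σ = 4.36
T = 4.36 / 2.142 = 2.035481… → 2.035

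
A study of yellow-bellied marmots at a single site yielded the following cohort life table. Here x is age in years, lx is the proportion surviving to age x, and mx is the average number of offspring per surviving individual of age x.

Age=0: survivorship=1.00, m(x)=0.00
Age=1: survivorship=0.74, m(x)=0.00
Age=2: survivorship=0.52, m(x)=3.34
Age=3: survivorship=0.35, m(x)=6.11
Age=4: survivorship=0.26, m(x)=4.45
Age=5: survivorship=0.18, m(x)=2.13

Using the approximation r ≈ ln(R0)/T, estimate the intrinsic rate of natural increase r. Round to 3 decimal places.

0.557

R0 = Σ lx·mx = 0 + 0 + 1.7368 + 2.1385 + 1.157 + 0.3834 = 5.4157
Σ x·lx·mx = 16.4341; T = 16.4341/5.4157 = 3.03453…
r ≈ ln(R0)/T = ln(5.4157)/3.03453… = 0.55669… → 0.557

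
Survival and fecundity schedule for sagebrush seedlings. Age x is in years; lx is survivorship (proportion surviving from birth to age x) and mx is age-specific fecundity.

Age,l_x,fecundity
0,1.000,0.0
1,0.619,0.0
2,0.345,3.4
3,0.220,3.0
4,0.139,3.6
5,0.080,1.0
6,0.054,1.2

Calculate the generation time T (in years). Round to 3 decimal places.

2.872

lx·mx: 0, 0, 1.173, 0.66, 0.5004, 0.08, 0.0648 → R0 = 2.4782
x·lx·mx: 0, 0, 2.346, 1.98, 2.0016, 0.4, 0.3888 → Σ = 7.1164
T = 7.1164 / 2.4782 = 2.8716… → 2.872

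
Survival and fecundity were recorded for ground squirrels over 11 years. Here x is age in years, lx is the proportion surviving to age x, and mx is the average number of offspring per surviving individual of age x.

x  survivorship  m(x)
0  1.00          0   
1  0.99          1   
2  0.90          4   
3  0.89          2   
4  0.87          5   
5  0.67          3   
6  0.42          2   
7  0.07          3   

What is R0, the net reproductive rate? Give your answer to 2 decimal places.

lx·mx by age: 0, 0.99, 3.6, 1.78, 4.35, 2.01, 0.84, 0.21
R0 = Σ lx·mx = 13.78 → 13.78

13.78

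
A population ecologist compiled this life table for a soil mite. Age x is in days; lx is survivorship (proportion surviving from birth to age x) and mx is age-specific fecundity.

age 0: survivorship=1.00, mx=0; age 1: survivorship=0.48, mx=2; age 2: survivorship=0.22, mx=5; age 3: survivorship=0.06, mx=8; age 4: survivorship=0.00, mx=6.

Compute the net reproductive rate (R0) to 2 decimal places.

lx·mx by age: 0, 0.96, 1.1, 0.48, 0
R0 = Σ lx·mx = 2.54 → 2.54

2.54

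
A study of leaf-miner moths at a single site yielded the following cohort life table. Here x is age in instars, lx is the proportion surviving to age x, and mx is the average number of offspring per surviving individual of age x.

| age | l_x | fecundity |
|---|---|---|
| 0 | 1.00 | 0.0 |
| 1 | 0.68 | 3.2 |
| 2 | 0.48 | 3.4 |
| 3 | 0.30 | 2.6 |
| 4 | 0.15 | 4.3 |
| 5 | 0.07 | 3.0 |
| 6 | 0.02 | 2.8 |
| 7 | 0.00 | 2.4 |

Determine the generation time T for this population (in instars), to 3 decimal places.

lx·mx: 0, 2.176, 1.632, 0.78, 0.645, 0.21, 0.056, 0 → R0 = 5.499
x·lx·mx: 0, 2.176, 3.264, 2.34, 2.58, 1.05, 0.336, 0 → Σ = 11.746
T = 11.746 / 5.499 = 2.136025… → 2.136

2.136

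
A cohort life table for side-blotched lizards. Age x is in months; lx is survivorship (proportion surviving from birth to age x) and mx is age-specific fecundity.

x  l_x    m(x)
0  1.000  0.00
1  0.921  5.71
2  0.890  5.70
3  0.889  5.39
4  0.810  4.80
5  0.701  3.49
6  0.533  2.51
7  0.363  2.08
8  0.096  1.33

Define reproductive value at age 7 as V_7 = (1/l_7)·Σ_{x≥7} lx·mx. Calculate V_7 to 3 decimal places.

2.432

lx·mx for x ≥ 7: 0.75504, 0.12768 → sum = 0.88272
V_7 = 0.88272 / l_7 = 0.88272 / 0.363 = 2.431736… → 2.432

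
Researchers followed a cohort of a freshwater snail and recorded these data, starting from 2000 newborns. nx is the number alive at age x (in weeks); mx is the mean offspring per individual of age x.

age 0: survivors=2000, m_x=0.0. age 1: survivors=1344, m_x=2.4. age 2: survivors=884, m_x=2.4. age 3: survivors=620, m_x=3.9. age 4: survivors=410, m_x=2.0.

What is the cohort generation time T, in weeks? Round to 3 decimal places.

2.097

lx = nx/n0 = nx/2000: 1, 0.672, 0.442, 0.31, 0.205
lx·mx: 0, 1.6128, 1.0608, 1.209, 0.41 → R0 = 4.2926
x·lx·mx: 0, 1.6128, 2.1216, 3.627, 1.64 → Σ = 9.0014
T = 9.0014 / 4.2926 = 2.096958… → 2.097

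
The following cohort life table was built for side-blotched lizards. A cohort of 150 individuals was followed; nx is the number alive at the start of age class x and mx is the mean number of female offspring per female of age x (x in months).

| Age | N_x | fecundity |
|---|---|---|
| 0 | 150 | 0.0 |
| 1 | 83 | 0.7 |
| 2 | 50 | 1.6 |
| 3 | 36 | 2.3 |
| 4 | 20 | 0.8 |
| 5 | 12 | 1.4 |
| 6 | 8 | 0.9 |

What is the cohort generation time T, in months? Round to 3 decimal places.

lx = nx/n0 = nx/150: 1, 0.55333…, 0.33333…, 0.24, 0.13333…, 0.08, 0.05333…
lx·mx: 0, 0.387333…, 0.533333…, 0.552, 0.106667…, 0.112, 0.048… → R0 = 1.739333…
x·lx·mx: 0, 0.387333…, 1.066667…, 1.656, 0.426667…, 0.56, 0.288… → Σ = 4.384667…
T = 4.384667… / 1.739333… = 2.520889… → 2.521

2.521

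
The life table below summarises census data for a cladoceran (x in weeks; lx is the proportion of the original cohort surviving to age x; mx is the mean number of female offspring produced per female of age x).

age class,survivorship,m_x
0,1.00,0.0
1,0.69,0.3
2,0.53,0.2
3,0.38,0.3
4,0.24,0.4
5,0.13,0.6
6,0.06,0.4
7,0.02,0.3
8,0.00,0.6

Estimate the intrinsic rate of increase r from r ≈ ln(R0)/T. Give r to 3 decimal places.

-0.169

R0 = Σ lx·mx = 0 + 0.207 + 0.106 + 0.114 + 0.096 + 0.078 + 0.024 + 0.006 + 0 = 0.631
Σ x·lx·mx = 1.721; T = 1.721/0.631 = 2.72742…
r ≈ ln(R0)/T = ln(0.631)/2.72742… = -0.16882… → -0.169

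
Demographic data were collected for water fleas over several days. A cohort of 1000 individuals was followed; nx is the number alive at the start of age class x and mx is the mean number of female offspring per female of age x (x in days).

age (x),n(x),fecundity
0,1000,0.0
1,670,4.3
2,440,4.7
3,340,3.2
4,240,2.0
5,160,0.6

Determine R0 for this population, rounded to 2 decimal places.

6.61

lx = nx/n0 = nx/1000: 1, 0.67, 0.44, 0.34, 0.24, 0.16
lx·mx by age: 0, 2.881, 2.068, 1.088, 0.48, 0.096
R0 = Σ lx·mx = 6.613 → 6.61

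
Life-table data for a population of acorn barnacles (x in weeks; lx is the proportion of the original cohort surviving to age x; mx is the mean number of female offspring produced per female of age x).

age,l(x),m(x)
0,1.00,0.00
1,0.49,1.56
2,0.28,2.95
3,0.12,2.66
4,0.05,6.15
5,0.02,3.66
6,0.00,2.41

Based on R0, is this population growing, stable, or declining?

R0 = Σ lx·mx = 0 + 0.7644 + 0.826 + 0.3192 + 0.3075 + 0.0732 + 0 = 2.2903
R0 > 1, so the population is growing.

growing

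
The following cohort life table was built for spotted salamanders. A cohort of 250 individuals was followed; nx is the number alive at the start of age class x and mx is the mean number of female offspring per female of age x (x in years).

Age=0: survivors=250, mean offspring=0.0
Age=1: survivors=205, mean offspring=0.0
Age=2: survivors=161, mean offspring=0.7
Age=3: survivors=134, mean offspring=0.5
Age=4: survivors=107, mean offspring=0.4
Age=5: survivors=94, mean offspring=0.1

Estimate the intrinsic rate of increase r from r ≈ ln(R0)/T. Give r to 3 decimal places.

-0.027

lx = nx/n0 = nx/250: 1, 0.82, 0.644, 0.536, 0.428, 0.376
R0 = Σ lx·mx = 0 + 0 + 0.4508 + 0.268 + 0.1712 + 0.0376 = 0.9276
Σ x·lx·mx = 2.5784; T = 2.5784/0.9276 = 2.77965…
r ≈ ln(R0)/T = ln(0.9276)/2.77965… = -0.02704… → -0.027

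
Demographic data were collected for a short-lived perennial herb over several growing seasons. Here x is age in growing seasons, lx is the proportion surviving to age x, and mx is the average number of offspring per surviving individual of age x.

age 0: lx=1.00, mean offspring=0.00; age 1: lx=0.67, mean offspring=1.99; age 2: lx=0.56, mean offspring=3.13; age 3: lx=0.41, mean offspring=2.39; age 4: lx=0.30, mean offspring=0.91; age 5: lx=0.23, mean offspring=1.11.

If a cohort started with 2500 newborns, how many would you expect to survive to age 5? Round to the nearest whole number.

Expected survivors = N0 · l_5 = 2500 × 0.23 = 575 → 575

575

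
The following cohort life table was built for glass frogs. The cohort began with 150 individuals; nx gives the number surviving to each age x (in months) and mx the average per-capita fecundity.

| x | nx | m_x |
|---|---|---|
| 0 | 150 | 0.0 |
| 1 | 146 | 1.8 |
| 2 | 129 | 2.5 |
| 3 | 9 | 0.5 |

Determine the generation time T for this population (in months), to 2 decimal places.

1.56

lx = nx/n0 = nx/150: 1, 0.97333…, 0.86, 0.06
lx·mx: 0, 1.752…, 2.15, 0.03 → R0 = 3.932…
x·lx·mx: 0, 1.752…, 4.3, 0.09 → Σ = 6.142…
T = 6.142… / 3.932… = 1.562055… → 1.56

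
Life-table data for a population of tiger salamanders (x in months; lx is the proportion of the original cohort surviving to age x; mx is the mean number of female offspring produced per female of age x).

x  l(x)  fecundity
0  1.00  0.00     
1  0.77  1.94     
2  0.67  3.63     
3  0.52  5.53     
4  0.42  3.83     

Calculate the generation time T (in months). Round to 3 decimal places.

2.547

lx·mx: 0, 1.4938, 2.4321, 2.8756, 1.6086 → R0 = 8.4101
x·lx·mx: 0, 1.4938, 4.8642, 8.6268, 6.4344 → Σ = 21.4192
T = 21.4192 / 8.4101 = 2.546842… → 2.547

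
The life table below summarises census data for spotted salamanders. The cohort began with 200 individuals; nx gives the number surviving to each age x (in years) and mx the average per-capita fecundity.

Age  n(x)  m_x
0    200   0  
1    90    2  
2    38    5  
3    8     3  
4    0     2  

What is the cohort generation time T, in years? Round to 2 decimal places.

lx = nx/n0 = nx/200: 1, 0.45, 0.19, 0.04, 0
lx·mx: 0, 0.9, 0.95, 0.12, 0 → R0 = 1.97
x·lx·mx: 0, 0.9, 1.9, 0.36, 0 → Σ = 3.16
T = 3.16 / 1.97 = 1.604061… → 1.60

1.60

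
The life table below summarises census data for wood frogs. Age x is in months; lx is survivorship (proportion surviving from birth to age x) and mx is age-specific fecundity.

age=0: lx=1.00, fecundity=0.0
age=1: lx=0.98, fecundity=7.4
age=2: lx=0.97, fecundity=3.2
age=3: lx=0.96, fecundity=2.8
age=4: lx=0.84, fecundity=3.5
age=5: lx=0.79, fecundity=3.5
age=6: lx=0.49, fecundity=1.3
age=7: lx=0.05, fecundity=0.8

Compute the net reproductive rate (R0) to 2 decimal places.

lx·mx by age: 0, 7.252, 3.104, 2.688, 2.94, 2.765, 0.637, 0.04
R0 = Σ lx·mx = 19.426 → 19.43

19.43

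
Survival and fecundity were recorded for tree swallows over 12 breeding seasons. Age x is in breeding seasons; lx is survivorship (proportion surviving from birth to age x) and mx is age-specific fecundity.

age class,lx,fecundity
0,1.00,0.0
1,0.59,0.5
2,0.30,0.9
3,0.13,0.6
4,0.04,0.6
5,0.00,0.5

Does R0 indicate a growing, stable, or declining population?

R0 = Σ lx·mx = 0 + 0.295 + 0.27 + 0.078 + 0.024 + 0 = 0.667
R0 < 1, so the population is declining.

declining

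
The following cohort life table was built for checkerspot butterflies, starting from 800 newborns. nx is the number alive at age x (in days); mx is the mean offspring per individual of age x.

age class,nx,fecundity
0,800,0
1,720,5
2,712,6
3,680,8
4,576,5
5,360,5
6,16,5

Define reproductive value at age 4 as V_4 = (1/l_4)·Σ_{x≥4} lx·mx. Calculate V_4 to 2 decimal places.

lx = nx/n0 = nx/800: 1, 0.9, 0.89, 0.85, 0.72, 0.45, 0.02
lx·mx for x ≥ 4: 3.6, 2.25, 0.1 → sum = 5.95
V_4 = 5.95 / l_4 = 5.95 / 0.72 = 8.263889… → 8.26

8.26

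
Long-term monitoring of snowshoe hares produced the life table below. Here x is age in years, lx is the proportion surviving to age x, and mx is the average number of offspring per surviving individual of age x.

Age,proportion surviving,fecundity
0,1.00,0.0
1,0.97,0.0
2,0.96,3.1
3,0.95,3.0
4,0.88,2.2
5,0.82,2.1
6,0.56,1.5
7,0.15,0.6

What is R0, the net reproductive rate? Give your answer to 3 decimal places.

lx·mx by age: 0, 0, 2.976, 2.85, 1.936, 1.722, 0.84, 0.09
R0 = Σ lx·mx = 10.414 → 10.414

10.414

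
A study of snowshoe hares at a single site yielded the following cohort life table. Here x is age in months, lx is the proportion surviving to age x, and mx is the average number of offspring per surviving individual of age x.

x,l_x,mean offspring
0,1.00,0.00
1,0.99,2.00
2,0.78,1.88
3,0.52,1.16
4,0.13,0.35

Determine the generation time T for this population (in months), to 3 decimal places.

1.686

lx·mx: 0, 1.98, 1.4664, 0.6032, 0.0455 → R0 = 4.0951
x·lx·mx: 0, 1.98, 2.9328, 1.8096, 0.182 → Σ = 6.9044
T = 6.9044 / 4.0951 = 1.686015… → 1.686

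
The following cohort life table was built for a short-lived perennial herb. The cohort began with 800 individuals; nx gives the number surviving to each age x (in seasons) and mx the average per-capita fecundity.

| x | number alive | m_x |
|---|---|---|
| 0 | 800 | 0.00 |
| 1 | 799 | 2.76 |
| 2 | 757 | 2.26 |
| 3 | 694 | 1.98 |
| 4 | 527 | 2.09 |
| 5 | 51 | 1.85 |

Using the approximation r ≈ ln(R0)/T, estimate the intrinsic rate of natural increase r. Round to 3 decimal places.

lx = nx/n0 = nx/800: 1, 0.99875, 0.94625, 0.8675, 0.65875, 0.06375
R0 = Σ lx·mx = 0 + 2.75655… + 2.13853… + 1.71765… + 1.37679… + 0.11794… = 8.10745…
Σ x·lx·mx = 18.283388…; T = 18.283388…/8.10745… = 2.25513…
r ≈ ln(R0)/T = ln(8.10745…)/2.25513… = 0.92801… → 0.928

0.928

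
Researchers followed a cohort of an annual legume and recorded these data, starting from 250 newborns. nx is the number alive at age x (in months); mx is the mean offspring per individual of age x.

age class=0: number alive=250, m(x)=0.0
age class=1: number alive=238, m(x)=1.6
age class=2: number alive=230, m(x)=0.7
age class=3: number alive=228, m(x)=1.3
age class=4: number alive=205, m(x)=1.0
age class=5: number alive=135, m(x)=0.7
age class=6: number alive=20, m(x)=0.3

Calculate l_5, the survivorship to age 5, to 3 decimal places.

l_5 = n_5/n_0 = 135/250 = 0.54 → 0.540

0.540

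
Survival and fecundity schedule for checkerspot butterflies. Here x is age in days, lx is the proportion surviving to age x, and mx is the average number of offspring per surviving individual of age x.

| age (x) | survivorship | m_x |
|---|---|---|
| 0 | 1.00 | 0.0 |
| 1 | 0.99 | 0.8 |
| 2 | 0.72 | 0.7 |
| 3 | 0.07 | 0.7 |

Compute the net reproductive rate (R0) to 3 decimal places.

lx·mx by age: 0, 0.792, 0.504, 0.049
R0 = Σ lx·mx = 1.345 → 1.345

1.345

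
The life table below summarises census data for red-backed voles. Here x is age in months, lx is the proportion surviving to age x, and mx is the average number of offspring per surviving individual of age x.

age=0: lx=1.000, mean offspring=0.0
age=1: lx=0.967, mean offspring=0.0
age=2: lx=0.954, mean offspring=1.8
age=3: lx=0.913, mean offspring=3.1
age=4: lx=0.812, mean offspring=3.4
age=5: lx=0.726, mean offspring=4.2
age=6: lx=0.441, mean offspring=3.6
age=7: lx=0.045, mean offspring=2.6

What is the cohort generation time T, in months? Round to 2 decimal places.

4.03

lx·mx: 0, 0, 1.7172, 2.8303, 2.7608, 3.0492, 1.5876, 0.117 → R0 = 12.0621
x·lx·mx: 0, 0, 3.4344, 8.4909, 11.0432, 15.246, 9.5256, 0.819 → Σ = 48.5591
T = 48.5591 / 12.0621 = 4.025758… → 4.03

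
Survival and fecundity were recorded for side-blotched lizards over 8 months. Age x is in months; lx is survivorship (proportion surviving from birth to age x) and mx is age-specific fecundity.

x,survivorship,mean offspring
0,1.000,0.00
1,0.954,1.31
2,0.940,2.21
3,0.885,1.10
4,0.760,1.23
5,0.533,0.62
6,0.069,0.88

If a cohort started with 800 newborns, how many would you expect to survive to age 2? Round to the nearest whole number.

752

Expected survivors = N0 · l_2 = 800 × 0.940 = 752 → 752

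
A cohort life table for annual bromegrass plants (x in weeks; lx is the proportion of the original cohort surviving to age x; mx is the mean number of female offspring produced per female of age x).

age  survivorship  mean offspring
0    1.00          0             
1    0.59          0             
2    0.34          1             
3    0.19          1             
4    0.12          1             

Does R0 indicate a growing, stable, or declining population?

R0 = Σ lx·mx = 0 + 0 + 0.34 + 0.19 + 0.12 = 0.65
R0 < 1, so the population is declining.

declining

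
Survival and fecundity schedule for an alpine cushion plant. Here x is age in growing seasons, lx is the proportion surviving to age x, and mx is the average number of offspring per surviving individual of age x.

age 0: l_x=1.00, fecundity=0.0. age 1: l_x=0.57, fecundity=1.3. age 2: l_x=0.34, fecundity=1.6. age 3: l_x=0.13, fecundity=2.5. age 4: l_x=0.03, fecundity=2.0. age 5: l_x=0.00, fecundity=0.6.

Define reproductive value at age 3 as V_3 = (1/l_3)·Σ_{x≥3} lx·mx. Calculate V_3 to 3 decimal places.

2.962

lx·mx for x ≥ 3: 0.325, 0.06, 0 → sum = 0.385
V_3 = 0.385 / l_3 = 0.385 / 0.13 = 2.961538… → 2.962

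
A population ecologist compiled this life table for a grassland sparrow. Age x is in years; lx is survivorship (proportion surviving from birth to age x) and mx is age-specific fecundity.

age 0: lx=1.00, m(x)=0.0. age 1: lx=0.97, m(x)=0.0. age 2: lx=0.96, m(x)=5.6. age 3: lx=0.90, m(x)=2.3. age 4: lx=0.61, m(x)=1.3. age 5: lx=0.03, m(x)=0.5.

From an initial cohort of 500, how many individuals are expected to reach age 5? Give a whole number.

Expected survivors = N0 · l_5 = 500 × 0.03 = 15 → 15

15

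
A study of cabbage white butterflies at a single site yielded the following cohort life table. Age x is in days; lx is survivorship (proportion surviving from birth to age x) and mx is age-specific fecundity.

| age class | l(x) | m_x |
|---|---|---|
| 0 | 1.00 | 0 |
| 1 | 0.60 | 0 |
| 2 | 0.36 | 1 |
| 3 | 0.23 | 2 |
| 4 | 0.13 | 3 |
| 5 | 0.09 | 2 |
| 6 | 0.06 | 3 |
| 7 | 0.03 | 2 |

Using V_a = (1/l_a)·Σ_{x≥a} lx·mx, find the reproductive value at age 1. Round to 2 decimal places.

2.72

lx·mx for x ≥ 1: 0, 0.36, 0.46, 0.39, 0.18, 0.18, 0.06 → sum = 1.63
V_1 = 1.63 / l_1 = 1.63 / 0.6 = 2.716667… → 2.72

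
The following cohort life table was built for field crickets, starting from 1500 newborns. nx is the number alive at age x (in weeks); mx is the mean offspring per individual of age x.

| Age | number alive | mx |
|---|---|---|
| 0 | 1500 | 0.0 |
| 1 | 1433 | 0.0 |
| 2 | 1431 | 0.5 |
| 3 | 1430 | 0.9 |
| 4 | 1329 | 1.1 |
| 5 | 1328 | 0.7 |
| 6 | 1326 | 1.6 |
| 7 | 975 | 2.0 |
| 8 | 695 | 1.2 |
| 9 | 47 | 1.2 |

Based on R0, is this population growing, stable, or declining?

growing

lx = nx/n0 = nx/1500: 1, 0.95533…, 0.954, 0.95333…, 0.886, 0.88533…, 0.884, 0.65, 0.46333…, 0.03133…
R0 = Σ lx·mx = 0 + 0 + 0.477 + 0.858… + 0.9746 + 0.619733… + 1.4144 + 1.3 + 0.556… + 0.0376… = 6.237333…
R0 > 1, so the population is growing.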